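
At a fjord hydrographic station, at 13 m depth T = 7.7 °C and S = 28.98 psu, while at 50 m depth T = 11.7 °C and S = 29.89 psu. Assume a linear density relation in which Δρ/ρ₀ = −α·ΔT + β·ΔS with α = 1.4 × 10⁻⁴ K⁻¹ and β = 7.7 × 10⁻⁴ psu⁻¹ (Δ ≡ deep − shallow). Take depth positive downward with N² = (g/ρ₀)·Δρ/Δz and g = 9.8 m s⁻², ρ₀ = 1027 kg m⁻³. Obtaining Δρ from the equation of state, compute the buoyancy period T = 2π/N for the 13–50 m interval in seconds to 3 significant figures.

1.03 × 10³ s

ΔT = +4.0 K, ΔS = +0.91 psu (deep − shallow).
Δρ/ρ₀ = −αΔT + βΔS = -5.60 × 10⁻⁴ + 7.007 × 10⁻⁴ = 1.407 × 10⁻⁴, so Δρ ≈ 0.1445 kg m⁻³.
N² = (g/ρ₀)·Δρ/Δz = g·(Δρ/ρ₀)/Δz = 9.8 × 1.407 × 10⁻⁴ / 37 = 3.7266 × 10⁻⁵ s⁻².
N = √(3.7266 × 10⁻⁵) = 6.1046 × 10⁻³ rad s⁻¹ → T = 2π/N = 1.0293 × 10³ s ≈ 1.03 × 10³ s.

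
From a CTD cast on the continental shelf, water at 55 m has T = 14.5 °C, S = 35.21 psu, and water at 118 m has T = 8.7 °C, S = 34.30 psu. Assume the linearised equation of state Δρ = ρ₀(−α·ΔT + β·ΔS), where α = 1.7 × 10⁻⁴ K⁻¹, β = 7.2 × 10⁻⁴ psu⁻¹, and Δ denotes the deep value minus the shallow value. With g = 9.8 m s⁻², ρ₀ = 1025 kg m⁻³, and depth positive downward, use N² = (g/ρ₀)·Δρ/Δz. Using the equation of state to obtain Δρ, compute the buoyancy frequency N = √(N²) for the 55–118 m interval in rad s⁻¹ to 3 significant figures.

ΔT = -5.8 K, ΔS = -0.91 psu (deep − shallow).
Δρ/ρ₀ = −αΔT + βΔS = 9.86 × 10⁻⁴ − 6.552 × 10⁻⁴ = 3.308 × 10⁻⁴, so Δρ ≈ 0.3391 kg m⁻³.
N² = (g/ρ₀)·Δρ/Δz = g·(Δρ/ρ₀)/Δz = 9.8 × 3.308 × 10⁻⁴ / 63 = 5.1458 × 10⁻⁵ s⁻².
N = √(5.1458 × 10⁻⁵) = 7.1734 × 10⁻³ rad s⁻¹ ≈ 7.17 × 10⁻³ rad s⁻¹.

7.17 × 10⁻³ rad s⁻¹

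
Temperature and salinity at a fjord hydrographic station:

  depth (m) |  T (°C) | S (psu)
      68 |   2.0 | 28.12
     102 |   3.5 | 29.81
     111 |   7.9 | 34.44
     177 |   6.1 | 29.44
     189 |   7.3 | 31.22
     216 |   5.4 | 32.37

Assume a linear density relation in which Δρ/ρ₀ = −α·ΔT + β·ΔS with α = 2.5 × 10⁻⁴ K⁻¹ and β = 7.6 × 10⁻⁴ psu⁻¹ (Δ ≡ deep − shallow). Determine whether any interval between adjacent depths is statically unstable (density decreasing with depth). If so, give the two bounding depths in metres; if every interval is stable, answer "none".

Evaluate Δρ/ρ₀ = −αΔT + βΔS across each adjacent pair:
  68–102 m: −αΔT+βΔS = −(2.5 × 10⁻⁴)(+1.5)+(7.6 × 10⁻⁴)(+1.69) = 9.1 × 10⁻⁴ → stable
  102–111 m: −αΔT+βΔS = −(2.5 × 10⁻⁴)(+4.4)+(7.6 × 10⁻⁴)(+4.63) = 2.4 × 10⁻³ → stable
  111–177 m: −αΔT+βΔS = −(2.5 × 10⁻⁴)(-1.8)+(7.6 × 10⁻⁴)(-5.00) = -3.4 × 10⁻³ → UNSTABLE
  177–189 m: −αΔT+βΔS = −(2.5 × 10⁻⁴)(+1.2)+(7.6 × 10⁻⁴)(+1.78) = 1.1 × 10⁻³ → stable
  189–216 m: −αΔT+βΔS = −(2.5 × 10⁻⁴)(-1.9)+(7.6 × 10⁻⁴)(+1.15) = 1.3 × 10⁻³ → stable
The 111–177 m interval has Δρ < 0: lighter water underlies denser water.

111–177 m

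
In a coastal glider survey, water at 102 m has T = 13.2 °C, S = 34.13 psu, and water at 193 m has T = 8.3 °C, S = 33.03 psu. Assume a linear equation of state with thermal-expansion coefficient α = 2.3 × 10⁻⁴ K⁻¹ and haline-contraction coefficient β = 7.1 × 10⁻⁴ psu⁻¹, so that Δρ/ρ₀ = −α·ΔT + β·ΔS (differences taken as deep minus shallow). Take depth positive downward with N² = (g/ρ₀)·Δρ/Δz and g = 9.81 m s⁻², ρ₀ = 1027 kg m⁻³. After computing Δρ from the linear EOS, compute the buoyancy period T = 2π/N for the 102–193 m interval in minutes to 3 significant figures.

ΔT = -4.9 K, ΔS = -1.10 psu (deep − shallow).
Δρ/ρ₀ = −αΔT + βΔS = 1.127 × 10⁻³ − 7.81 × 10⁻⁴ = 3.46 × 10⁻⁴, so Δρ ≈ 0.3553 kg m⁻³.
N² = (g/ρ₀)·Δρ/Δz = g·(Δρ/ρ₀)/Δz = 9.81 × 3.46 × 10⁻⁴ / 91 = 3.7300 × 10⁻⁵ s⁻².
N = √(3.7300 × 10⁻⁵) = 6.1074 × 10⁻³ rad s⁻¹ → T = 2π/N = 1.0288 × 10³ s = 17.147 min ≈ 17.1 min.

17.1 min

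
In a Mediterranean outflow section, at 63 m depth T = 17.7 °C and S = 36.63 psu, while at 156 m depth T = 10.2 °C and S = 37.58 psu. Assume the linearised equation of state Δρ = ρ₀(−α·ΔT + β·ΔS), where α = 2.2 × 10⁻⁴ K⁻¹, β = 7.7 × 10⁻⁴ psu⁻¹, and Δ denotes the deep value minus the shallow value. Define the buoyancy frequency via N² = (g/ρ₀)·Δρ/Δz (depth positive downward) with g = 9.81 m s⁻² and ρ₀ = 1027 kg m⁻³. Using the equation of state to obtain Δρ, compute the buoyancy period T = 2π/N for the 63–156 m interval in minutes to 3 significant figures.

ΔT = -7.5 K, ΔS = +0.95 psu (deep − shallow).
Δρ/ρ₀ = −αΔT + βΔS = 1.65 × 10⁻³ + 7.315 × 10⁻⁴ = 2.3815 × 10⁻³, so Δρ ≈ 2.446 kg m⁻³.
N² = (g/ρ₀)·Δρ/Δz = g·(Δρ/ρ₀)/Δz = 9.81 × 2.3815 × 10⁻³ / 93 = 2.5121 × 10⁻⁴ s⁻².
N = √(2.5121 × 10⁻⁴) = 0.015850 rad s⁻¹ → T = 2π/N = 396.42 s = 6.6070 min ≈ 6.61 min.

6.61 min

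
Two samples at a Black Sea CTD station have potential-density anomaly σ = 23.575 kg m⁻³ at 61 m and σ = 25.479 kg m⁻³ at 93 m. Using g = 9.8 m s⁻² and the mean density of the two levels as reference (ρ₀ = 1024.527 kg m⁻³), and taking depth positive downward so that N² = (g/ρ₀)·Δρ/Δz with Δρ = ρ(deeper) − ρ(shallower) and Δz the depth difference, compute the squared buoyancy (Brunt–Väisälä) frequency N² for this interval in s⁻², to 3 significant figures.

5.69 × 10⁻⁴ s⁻²

Δρ = 1025.479 − 1023.575 = 1.904 kg m⁻³ over Δz = 93 − 61 = 32 m.
N² = (9.8/1024.527) × (1.904/32) = 5.6914 × 10⁻⁴ s⁻² ≈ 5.69 × 10⁻⁴ s⁻².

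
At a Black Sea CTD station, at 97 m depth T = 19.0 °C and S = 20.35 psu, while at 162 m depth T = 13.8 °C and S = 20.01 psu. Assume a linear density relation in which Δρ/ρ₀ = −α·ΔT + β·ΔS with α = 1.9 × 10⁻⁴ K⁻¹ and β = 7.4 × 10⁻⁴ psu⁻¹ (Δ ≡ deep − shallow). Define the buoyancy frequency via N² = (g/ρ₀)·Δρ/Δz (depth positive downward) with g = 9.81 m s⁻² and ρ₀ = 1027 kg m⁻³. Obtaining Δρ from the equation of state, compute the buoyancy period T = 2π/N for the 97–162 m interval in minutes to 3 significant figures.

9.93 min

ΔT = -5.2 K, ΔS = -0.34 psu (deep − shallow).
Δρ/ρ₀ = −αΔT + βΔS = 9.88 × 10⁻⁴ − 2.516 × 10⁻⁴ = 7.364 × 10⁻⁴, so Δρ ≈ 0.7563 kg m⁻³.
N² = (g/ρ₀)·Δρ/Δz = g·(Δρ/ρ₀)/Δz = 9.81 × 7.364 × 10⁻⁴ / 65 = 1.1114 × 10⁻⁴ s⁻².
N = √(1.1114 × 10⁻⁴) = 0.010542 rad s⁻¹ → T = 2π/N = 596.01 s = 9.9335 min ≈ 9.93 min.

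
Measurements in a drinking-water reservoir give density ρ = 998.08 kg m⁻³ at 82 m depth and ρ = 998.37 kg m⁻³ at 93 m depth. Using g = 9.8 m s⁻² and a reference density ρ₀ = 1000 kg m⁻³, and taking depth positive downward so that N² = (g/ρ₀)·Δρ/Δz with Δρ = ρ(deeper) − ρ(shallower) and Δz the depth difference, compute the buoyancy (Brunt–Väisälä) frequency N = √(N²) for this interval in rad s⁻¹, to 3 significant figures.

Δρ = 998.37 − 998.08 = 0.29 kg m⁻³ over Δz = 93 − 82 = 11 m.
N² = (9.8/1000) × (0.29/11) = 2.5836 × 10⁻⁴ s⁻².
N = √(2.5836 × 10⁻⁴) = 0.016074 rad s⁻¹ ≈ 0.0161 rad s⁻¹.
A positive N² confirms static stability across the interval.

0.0161 rad s⁻¹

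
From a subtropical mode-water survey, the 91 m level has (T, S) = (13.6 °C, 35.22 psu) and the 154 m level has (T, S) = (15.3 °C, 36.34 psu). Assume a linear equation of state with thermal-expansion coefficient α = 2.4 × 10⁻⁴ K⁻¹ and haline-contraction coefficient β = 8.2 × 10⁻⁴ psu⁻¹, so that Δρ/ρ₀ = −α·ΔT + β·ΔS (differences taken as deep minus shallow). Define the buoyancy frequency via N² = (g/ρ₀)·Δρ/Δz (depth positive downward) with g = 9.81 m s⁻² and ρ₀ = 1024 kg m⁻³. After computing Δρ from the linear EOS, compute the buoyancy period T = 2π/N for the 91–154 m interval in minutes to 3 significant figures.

ΔT = +1.7 K, ΔS = +1.12 psu (deep − shallow).
Δρ/ρ₀ = −αΔT + βΔS = -4.08 × 10⁻⁴ + 9.184 × 10⁻⁴ = 5.104 × 10⁻⁴, so Δρ ≈ 0.5226 kg m⁻³.
N² = (g/ρ₀)·Δρ/Δz = g·(Δρ/ρ₀)/Δz = 9.81 × 5.104 × 10⁻⁴ / 63 = 7.9477 × 10⁻⁵ s⁻².
N = √(7.9477 × 10⁻⁵) = 8.9150 × 10⁻³ rad s⁻¹ → T = 2π/N = 704.79 s = 11.746 min ≈ 11.7 min.

11.7 min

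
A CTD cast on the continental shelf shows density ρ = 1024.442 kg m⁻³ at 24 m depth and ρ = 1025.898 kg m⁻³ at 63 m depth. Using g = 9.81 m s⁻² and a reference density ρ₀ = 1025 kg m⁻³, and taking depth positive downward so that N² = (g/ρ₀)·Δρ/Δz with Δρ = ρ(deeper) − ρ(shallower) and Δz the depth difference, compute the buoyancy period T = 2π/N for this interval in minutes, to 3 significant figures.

5.54 min

Δρ = 1025.898 − 1024.442 = 1.456 kg m⁻³ over Δz = 63 − 24 = 39 m.
N² = (9.81/1025) × (1.456/39) = 3.5731 × 10⁻⁴ s⁻².
N = √(3.5731 × 10⁻⁴) = 0.018903 rad s⁻¹, so T = 2π/N = 332.39 s = 5.5398 min ≈ 5.54 min.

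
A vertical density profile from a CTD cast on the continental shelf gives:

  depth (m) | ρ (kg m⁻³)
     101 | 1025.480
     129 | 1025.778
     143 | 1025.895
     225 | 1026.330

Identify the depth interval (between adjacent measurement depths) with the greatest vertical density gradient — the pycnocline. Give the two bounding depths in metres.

Compute the density gradient over each adjacent pair:
  101–129 m: Δρ/Δz = 0.298/28 = 0.011 kg m⁻⁴
  129–143 m: Δρ/Δz = 0.117/14 = 8.4 × 10⁻³ kg m⁻⁴
  143–225 m: Δρ/Δz = 0.435/82 = 5.3 × 10⁻³ kg m⁻⁴
The largest gradient is in the 101–129 m interval — the pycnocline.

101–129 m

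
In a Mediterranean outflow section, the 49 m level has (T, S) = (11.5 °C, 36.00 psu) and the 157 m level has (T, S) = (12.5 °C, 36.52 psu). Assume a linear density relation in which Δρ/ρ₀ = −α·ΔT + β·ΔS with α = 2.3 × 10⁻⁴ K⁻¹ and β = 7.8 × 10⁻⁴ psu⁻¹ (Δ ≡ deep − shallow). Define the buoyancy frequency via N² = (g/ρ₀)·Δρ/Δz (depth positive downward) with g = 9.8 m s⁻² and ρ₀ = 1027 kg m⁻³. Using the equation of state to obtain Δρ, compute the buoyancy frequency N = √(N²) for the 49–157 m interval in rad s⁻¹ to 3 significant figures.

3.99 × 10⁻³ rad s⁻¹

ΔT = +1.0 K, ΔS = +0.52 psu (deep − shallow).
Δρ/ρ₀ = −αΔT + βΔS = -2.30 × 10⁻⁴ + 4.056 × 10⁻⁴ = 1.756 × 10⁻⁴, so Δρ ≈ 0.1803 kg m⁻³.
N² = (g/ρ₀)·Δρ/Δz = g·(Δρ/ρ₀)/Δz = 9.8 × 1.756 × 10⁻⁴ / 108 = 1.5934 × 10⁻⁵ s⁻².
N = √(1.5934 × 10⁻⁵) = 3.9917 × 10⁻³ rad s⁻¹ ≈ 3.99 × 10⁻³ rad s⁻¹.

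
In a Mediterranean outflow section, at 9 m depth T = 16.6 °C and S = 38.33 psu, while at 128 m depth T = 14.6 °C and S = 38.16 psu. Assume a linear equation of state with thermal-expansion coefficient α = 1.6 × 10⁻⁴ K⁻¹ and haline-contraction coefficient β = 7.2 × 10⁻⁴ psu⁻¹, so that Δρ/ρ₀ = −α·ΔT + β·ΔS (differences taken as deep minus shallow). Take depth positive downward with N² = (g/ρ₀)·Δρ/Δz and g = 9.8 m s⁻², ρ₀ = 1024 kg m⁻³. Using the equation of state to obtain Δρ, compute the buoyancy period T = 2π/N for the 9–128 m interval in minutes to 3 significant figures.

26.0 min

ΔT = -2.0 K, ΔS = -0.17 psu (deep − shallow).
Δρ/ρ₀ = −αΔT + βΔS = 3.20 × 10⁻⁴ − 1.224 × 10⁻⁴ = 1.976 × 10⁻⁴, so Δρ ≈ 0.2023 kg m⁻³.
N² = (g/ρ₀)·Δρ/Δz = g·(Δρ/ρ₀)/Δz = 9.8 × 1.976 × 10⁻⁴ / 119 = 1.6273 × 10⁻⁵ s⁻².
N = √(1.6273 × 10⁻⁵) = 4.0340 × 10⁻³ rad s⁻¹ → T = 2π/N = 1.5576 × 10³ s = 25.960 min ≈ 26.0 min.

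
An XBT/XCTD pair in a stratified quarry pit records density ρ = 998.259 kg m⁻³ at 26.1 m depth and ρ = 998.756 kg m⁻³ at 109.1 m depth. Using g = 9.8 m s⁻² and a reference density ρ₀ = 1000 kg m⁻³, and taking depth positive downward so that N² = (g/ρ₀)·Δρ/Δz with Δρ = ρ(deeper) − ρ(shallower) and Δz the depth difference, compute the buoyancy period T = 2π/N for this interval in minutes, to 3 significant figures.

Δρ = 998.756 − 998.259 = 0.497 kg m⁻³ over Δz = 109.1 − 26.1 = 83 m.
N² = (9.8/1000) × (0.497/83) = 5.8682 × 10⁻⁵ s⁻².
N = √(5.8682 × 10⁻⁵) = 7.6604 × 10⁻³ rad s⁻¹, so T = 2π/N = 820.22 s = 13.670 min ≈ 13.7 min.
Since Δρ > 0 the layer is stably stratified.

13.7 min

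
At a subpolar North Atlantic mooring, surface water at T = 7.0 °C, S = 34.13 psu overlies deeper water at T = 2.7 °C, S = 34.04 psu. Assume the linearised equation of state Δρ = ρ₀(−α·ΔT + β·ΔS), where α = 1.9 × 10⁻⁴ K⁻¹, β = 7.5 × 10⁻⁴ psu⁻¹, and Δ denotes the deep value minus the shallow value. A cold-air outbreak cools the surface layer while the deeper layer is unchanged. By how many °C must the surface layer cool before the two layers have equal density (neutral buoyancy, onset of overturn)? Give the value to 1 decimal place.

Neutral buoyancy requires Δρ = 0, i.e. −α(T_deep − T_surf′) + β(S_deep − S_surf) = 0.
T_surf′ = T_deep − (β/α)·ΔS = 2.7 − (7.5 × 10⁻⁴/1.9 × 10⁻⁴)·(-0.09) = 3.055 °C.
Cooling required: 7.0 − (3.055) = 3.945 °C.

3.9 °C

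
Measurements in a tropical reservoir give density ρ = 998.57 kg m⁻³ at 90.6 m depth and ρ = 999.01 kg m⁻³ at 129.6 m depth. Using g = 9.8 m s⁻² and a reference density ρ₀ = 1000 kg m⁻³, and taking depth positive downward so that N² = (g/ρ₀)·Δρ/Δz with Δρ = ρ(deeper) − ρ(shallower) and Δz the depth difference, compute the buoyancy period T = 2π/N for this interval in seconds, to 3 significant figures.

598 s

Δρ = 999.01 − 998.57 = 0.44 kg m⁻³ over Δz = 129.6 − 90.6 = 39 m.
N² = (9.8/1000) × (0.44/39) = 1.1056 × 10⁻⁴ s⁻².
N = √(1.1056 × 10⁻⁴) = 0.010515 rad s⁻¹, so T = 2π/N = 597.54 s ≈ 598 s.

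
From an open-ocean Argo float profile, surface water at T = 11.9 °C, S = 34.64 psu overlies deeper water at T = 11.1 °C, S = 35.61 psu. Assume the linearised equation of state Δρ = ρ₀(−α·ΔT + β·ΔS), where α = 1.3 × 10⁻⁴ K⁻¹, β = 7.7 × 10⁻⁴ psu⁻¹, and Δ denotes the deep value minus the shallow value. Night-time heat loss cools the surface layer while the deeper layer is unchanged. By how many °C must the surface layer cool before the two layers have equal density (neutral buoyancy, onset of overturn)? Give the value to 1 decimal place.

6.5 °C

Neutral buoyancy requires Δρ = 0, i.e. −α(T_deep − T_surf′) + β(S_deep − S_surf) = 0.
T_surf′ = T_deep − (β/α)·ΔS = 11.1 − (7.7 × 10⁻⁴/1.3 × 10⁻⁴)·(+0.97) = 5.355 °C.
Cooling required: 11.9 − (5.355) = 6.545 °C.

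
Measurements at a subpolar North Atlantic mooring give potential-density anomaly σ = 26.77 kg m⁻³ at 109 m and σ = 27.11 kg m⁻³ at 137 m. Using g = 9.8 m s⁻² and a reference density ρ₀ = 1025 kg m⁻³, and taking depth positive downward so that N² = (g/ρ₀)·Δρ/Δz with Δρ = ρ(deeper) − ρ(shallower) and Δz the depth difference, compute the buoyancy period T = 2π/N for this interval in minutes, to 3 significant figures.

Δρ = 1027.11 − 1026.77 = 0.34 kg m⁻³ over Δz = 137 − 109 = 28 m.
N² = (9.8/1025) × (0.34/28) = 1.1610 × 10⁻⁴ s⁻².
N = √(1.1610 × 10⁻⁴) = 0.010775 rad s⁻¹, so T = 2π/N = 583.13 s = 9.7188 min ≈ 9.72 min.

9.72 min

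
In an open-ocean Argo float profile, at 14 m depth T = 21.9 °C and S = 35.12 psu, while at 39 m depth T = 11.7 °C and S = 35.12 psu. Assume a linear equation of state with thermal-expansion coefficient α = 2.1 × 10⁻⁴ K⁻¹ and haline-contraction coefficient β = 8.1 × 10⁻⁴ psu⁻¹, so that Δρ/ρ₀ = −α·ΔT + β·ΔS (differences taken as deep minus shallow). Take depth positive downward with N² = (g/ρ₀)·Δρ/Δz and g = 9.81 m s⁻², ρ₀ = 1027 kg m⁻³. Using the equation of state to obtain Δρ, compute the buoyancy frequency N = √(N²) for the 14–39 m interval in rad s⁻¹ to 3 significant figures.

ΔT = -10.2 K, ΔS = +0.00 psu (deep − shallow).
Δρ/ρ₀ = −αΔT + βΔS = 2.142 × 10⁻³ + 0 = 2.142 × 10⁻³, so Δρ ≈ 2.200 kg m⁻³.
N² = (g/ρ₀)·Δρ/Δz = g·(Δρ/ρ₀)/Δz = 9.81 × 2.142 × 10⁻³ / 25 = 8.4052 × 10⁻⁴ s⁻².
N = √(8.4052 × 10⁻⁴) = 0.028992 rad s⁻¹ ≈ 0.0290 rad s⁻¹.

0.0290 rad s⁻¹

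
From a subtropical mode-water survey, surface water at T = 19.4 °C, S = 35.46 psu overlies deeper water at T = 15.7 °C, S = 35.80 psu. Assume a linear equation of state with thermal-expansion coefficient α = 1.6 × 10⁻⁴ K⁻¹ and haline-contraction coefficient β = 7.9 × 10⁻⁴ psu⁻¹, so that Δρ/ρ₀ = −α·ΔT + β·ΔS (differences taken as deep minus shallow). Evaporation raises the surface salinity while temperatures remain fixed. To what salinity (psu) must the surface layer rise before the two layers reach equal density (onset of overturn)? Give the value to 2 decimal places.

Neutral buoyancy requires −α(T_deep − T_surf) + β(S_deep − S_surf′) = 0.
S_surf′ = S_deep − (α/β)·ΔT = 35.80 − (1.6 × 10⁻⁴/7.9 × 10⁻⁴)·(-3.7) = 36.5494 psu.
Increase required: 36.5494 − 35.46 = 1.0894 psu.

36.55 psu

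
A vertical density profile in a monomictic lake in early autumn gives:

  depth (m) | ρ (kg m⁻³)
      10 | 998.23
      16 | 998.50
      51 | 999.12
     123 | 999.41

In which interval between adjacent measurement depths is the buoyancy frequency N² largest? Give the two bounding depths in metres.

Compute the density gradient over each adjacent pair:
  10–16 m: Δρ/Δz = 0.27/6 = 0.045 kg m⁻⁴
  16–51 m: Δρ/Δz = 0.62/35 = 0.018 kg m⁻⁴
  51–123 m: Δρ/Δz = 0.29/72 = 4.0 × 10⁻³ kg m⁻⁴
The largest gradient is in the 10–16 m interval — the pycnocline.

10–16 m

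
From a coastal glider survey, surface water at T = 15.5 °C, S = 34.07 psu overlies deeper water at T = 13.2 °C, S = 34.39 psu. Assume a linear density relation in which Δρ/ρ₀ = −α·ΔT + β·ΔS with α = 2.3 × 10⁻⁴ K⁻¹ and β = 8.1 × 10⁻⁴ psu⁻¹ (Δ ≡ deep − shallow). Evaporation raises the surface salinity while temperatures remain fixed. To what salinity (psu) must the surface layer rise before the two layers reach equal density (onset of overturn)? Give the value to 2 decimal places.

Neutral buoyancy requires −α(T_deep − T_surf) + β(S_deep − S_surf′) = 0.
S_surf′ = S_deep − (α/β)·ΔT = 34.39 − (2.3 × 10⁻⁴/8.1 × 10⁻⁴)·(-2.3) = 35.0431 psu.
Increase required: 35.0431 − 34.07 = 0.9731 psu.

35.04 psu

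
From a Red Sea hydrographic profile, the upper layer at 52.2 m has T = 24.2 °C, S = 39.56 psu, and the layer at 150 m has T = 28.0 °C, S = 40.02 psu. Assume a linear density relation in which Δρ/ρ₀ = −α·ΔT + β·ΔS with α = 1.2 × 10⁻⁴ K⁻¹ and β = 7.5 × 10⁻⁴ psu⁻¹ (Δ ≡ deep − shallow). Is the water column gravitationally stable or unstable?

ΔT = 28.0 − 24.2 = +3.8 K and ΔS = 40.02 − 39.56 = +0.46 psu (deep − shallow).
−αΔT = -4.56 × 10⁻⁴; βΔS = 3.45 × 10⁻⁴; sum Δρ/ρ₀ = -1.11 × 10⁻⁴.
Δρ/ρ₀ < 0, so Δρ < 0: deeper water is lighter → statically unstable; the column would overturn.

unstable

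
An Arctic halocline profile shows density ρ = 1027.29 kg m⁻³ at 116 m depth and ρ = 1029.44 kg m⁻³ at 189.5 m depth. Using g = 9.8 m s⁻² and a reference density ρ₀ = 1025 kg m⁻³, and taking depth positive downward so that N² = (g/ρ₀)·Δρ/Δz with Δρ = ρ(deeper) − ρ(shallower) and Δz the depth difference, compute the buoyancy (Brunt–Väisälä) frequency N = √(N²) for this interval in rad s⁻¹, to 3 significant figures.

Δρ = 1029.44 − 1027.29 = 2.15 kg m⁻³ over Δz = 189.5 − 116 = 73.5 m.
N² = (9.8/1025) × (2.15/73.5) = 2.7967 × 10⁻⁴ s⁻².
N = √(2.7967 × 10⁻⁴) = 0.016723 rad s⁻¹ ≈ 0.0167 rad s⁻¹.

0.0167 rad s⁻¹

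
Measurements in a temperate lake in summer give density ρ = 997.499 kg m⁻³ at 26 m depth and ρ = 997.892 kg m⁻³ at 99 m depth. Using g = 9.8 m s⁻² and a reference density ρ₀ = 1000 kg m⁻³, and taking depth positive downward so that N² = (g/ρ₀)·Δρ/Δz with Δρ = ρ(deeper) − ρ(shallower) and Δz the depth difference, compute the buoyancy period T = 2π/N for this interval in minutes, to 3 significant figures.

Δρ = 997.892 − 997.499 = 0.393 kg m⁻³ over Δz = 99 − 26 = 73 m.
N² = (9.8/1000) × (0.393/73) = 5.2759 × 10⁻⁵ s⁻².
N = √(5.2759 × 10⁻⁵) = 7.2635 × 10⁻³ rad s⁻¹, so T = 2π/N = 865.04 s = 14.417 min ≈ 14.4 min.
N² > 0, so the interval is statically stable.

14.4 min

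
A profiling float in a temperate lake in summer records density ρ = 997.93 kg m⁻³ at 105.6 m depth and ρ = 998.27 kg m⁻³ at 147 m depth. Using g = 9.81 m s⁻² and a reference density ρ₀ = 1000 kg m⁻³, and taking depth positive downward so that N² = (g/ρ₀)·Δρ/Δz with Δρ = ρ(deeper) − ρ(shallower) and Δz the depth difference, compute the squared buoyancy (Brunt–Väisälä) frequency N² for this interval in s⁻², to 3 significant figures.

8.06 × 10⁻⁵ s⁻²

Δρ = 998.27 − 997.93 = 0.34 kg m⁻³ over Δz = 147 − 105.6 = 41.4 m.
N² = (9.81/1000) × (0.34/41.4) = 8.0565 × 10⁻⁵ s⁻² ≈ 8.06 × 10⁻⁵ s⁻².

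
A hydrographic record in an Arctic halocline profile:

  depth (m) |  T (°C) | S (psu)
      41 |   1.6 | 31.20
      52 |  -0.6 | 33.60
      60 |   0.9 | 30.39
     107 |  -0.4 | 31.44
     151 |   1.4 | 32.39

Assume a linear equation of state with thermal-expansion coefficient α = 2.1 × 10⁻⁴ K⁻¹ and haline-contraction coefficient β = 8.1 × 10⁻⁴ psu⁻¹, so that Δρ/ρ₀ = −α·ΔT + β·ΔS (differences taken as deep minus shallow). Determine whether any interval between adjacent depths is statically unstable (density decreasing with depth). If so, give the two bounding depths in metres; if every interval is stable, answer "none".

52–60 m

Evaluate Δρ/ρ₀ = −αΔT + βΔS across each adjacent pair:
  41–52 m: −αΔT+βΔS = −(2.1 × 10⁻⁴)(-2.2)+(8.1 × 10⁻⁴)(+2.40) = 2.4 × 10⁻³ → stable
  52–60 m: −αΔT+βΔS = −(2.1 × 10⁻⁴)(+1.5)+(8.1 × 10⁻⁴)(-3.21) = -2.9 × 10⁻³ → UNSTABLE
  60–107 m: −αΔT+βΔS = −(2.1 × 10⁻⁴)(-1.3)+(8.1 × 10⁻⁴)(+1.05) = 1.1 × 10⁻³ → stable
  107–151 m: −αΔT+βΔS = −(2.1 × 10⁻⁴)(+1.8)+(8.1 × 10⁻⁴)(+0.95) = 3.9 × 10⁻⁴ → stable
The 52–60 m interval has Δρ < 0: lighter water underlies denser water.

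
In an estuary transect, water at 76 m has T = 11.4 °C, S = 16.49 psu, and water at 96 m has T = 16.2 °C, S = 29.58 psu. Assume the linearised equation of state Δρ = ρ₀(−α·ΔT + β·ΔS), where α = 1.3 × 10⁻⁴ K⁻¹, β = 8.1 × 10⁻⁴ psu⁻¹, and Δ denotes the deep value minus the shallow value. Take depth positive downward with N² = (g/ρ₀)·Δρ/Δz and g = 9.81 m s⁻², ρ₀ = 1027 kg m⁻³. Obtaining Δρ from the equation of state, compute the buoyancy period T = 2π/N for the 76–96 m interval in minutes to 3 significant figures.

1.50 min

ΔT = +4.8 K, ΔS = +13.09 psu (deep − shallow).
Δρ/ρ₀ = −αΔT + βΔS = -6.24 × 10⁻⁴ + 0.0106029 = 9.9789 × 10⁻³, so Δρ ≈ 10.25 kg m⁻³.
N² = (g/ρ₀)·Δρ/Δz = g·(Δρ/ρ₀)/Δz = 9.81 × 9.9789 × 10⁻³ / 20 = 4.8947 × 10⁻³ s⁻².
N = √(4.8947 × 10⁻³) = 0.069962 rad s⁻¹ → T = 2π/N = 89.809 s = 1.4968 min ≈ 1.50 min.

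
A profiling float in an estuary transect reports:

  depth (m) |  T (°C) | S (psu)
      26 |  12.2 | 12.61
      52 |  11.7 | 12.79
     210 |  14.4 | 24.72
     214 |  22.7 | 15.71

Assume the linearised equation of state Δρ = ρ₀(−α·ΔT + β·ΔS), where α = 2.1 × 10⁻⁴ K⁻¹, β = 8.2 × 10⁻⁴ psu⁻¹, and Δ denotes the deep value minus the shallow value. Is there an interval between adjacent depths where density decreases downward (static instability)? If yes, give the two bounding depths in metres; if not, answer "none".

Evaluate Δρ/ρ₀ = −αΔT + βΔS across each adjacent pair:
  26–52 m: −αΔT+βΔS = −(2.1 × 10⁻⁴)(-0.5)+(8.2 × 10⁻⁴)(+0.18) = 2.5 × 10⁻⁴ → stable
  52–210 m: −αΔT+βΔS = −(2.1 × 10⁻⁴)(+2.7)+(8.2 × 10⁻⁴)(+11.93) = 9.2 × 10⁻³ → stable
  210–214 m: −αΔT+βΔS = −(2.1 × 10⁻⁴)(+8.3)+(8.2 × 10⁻⁴)(-9.01) = -9.1 × 10⁻³ → UNSTABLE
The 210–214 m interval has Δρ < 0: lighter water underlies denser water.

210–214 m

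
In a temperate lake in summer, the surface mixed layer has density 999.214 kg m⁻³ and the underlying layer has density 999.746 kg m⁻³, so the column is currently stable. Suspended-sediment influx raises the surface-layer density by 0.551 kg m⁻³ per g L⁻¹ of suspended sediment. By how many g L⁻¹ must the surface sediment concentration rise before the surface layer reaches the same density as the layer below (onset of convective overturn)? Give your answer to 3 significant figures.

Density deficit of the surface layer: 999.746 − 999.214 = 0.532 kg m⁻³.
Required change = 0.532 / 0.551 = 0.966 g L⁻¹.

0.966 g L⁻¹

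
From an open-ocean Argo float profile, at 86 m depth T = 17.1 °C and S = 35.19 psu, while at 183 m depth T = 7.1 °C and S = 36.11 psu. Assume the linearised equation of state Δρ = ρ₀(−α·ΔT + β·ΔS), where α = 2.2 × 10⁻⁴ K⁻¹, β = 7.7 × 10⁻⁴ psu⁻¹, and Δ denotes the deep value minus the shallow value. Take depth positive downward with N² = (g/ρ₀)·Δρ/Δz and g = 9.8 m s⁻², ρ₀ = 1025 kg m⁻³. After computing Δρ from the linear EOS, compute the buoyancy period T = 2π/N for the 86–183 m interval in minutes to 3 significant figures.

ΔT = -10.0 K, ΔS = +0.92 psu (deep − shallow).
Δρ/ρ₀ = −αΔT + βΔS = 2.20 × 10⁻³ + 7.084 × 10⁻⁴ = 2.9084 × 10⁻³, so Δρ ≈ 2.981 kg m⁻³.
N² = (g/ρ₀)·Δρ/Δz = g·(Δρ/ρ₀)/Δz = 9.8 × 2.9084 × 10⁻³ / 97 = 2.9384 × 10⁻⁴ s⁻².
N = √(2.9384 × 10⁻⁴) = 0.017142 rad s⁻¹ → T = 2π/N = 366.54 s = 6.1090 min ≈ 6.11 min.

6.11 min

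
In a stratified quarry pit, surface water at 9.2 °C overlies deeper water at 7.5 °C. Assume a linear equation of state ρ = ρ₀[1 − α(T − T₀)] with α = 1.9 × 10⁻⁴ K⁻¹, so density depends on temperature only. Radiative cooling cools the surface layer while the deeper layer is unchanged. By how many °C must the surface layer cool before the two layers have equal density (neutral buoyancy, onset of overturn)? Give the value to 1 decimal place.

With temperature the only control, equal density requires T_surf′ = T_deep.
T_surf′ = 7.5 °C.
Cooling required: 9.2 − 7.5 = 1.7 °C.

1.7 °C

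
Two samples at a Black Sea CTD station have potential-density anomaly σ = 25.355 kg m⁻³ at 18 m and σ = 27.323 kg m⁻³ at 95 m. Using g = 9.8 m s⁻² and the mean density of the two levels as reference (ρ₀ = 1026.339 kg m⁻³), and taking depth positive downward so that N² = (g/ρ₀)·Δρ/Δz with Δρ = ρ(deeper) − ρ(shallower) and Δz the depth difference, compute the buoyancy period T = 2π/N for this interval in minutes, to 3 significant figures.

Δρ = 1027.323 − 1025.355 = 1.968 kg m⁻³ over Δz = 95 − 18 = 77 m.
N² = (9.8/1026.339) × (1.968/77) = 2.4404 × 10⁻⁴ s⁻².
N = √(2.4404 × 10⁻⁴) = 0.015622 rad s⁻¹, so T = 2π/N = 402.20 s = 6.7033 min ≈ 6.70 min.

6.70 min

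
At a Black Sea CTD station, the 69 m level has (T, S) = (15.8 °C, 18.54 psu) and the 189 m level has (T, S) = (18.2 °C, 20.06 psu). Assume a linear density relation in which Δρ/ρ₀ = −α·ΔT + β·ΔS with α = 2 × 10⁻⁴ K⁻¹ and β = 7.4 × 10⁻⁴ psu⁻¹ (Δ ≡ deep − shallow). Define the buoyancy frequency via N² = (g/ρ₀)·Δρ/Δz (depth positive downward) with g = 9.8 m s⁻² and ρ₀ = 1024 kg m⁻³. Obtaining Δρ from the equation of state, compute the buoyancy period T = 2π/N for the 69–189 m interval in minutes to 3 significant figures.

ΔT = +2.4 K, ΔS = +1.52 psu (deep − shallow).
Δρ/ρ₀ = −αΔT + βΔS = -4.80 × 10⁻⁴ + 1.1248 × 10⁻³ = 6.448 × 10⁻⁴, so Δρ ≈ 0.6603 kg m⁻³.
N² = (g/ρ₀)·Δρ/Δz = g·(Δρ/ρ₀)/Δz = 9.8 × 6.448 × 10⁻⁴ / 120 = 5.2659 × 10⁻⁵ s⁻².
N = √(5.2659 × 10⁻⁵) = 7.2567 × 10⁻³ rad s⁻¹ → T = 2π/N = 865.85 s = 14.431 min ≈ 14.4 min.

14.4 min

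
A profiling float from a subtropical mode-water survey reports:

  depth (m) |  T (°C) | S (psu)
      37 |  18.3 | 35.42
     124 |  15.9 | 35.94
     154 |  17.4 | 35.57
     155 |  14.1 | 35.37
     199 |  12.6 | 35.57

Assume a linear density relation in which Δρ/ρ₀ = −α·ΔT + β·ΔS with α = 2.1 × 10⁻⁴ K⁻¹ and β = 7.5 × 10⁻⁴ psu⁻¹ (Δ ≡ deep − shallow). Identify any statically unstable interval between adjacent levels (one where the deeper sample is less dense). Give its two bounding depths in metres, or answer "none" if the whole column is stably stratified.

124–154 m

Evaluate Δρ/ρ₀ = −αΔT + βΔS across each adjacent pair:
  37–124 m: −αΔT+βΔS = −(2.1 × 10⁻⁴)(-2.4)+(7.5 × 10⁻⁴)(+0.52) = 8.9 × 10⁻⁴ → stable
  124–154 m: −αΔT+βΔS = −(2.1 × 10⁻⁴)(+1.5)+(7.5 × 10⁻⁴)(-0.37) = -5.9 × 10⁻⁴ → UNSTABLE
  154–155 m: −αΔT+βΔS = −(2.1 × 10⁻⁴)(-3.3)+(7.5 × 10⁻⁴)(-0.20) = 5.4 × 10⁻⁴ → stable
  155–199 m: −αΔT+βΔS = −(2.1 × 10⁻⁴)(-1.5)+(7.5 × 10⁻⁴)(+0.20) = 4.7 × 10⁻⁴ → stable
The 124–154 m interval has Δρ < 0: lighter water underlies denser water.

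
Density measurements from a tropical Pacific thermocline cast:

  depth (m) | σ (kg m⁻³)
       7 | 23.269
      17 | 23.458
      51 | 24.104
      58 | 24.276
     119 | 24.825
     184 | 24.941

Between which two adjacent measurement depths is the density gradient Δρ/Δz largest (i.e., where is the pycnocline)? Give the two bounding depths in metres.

Compute the density gradient over each adjacent pair:
  7–17 m: Δρ/Δz = 0.189/10 = 0.019 kg m⁻⁴
  17–51 m: Δρ/Δz = 0.646/34 = 0.019 kg m⁻⁴
  51–58 m: Δρ/Δz = 0.172/7 = 0.025 kg m⁻⁴
  58–119 m: Δρ/Δz = 0.549/61 = 9.0 × 10⁻³ kg m⁻⁴
  119–184 m: Δρ/Δz = 0.116/65 = 1.8 × 10⁻³ kg m⁻⁴
The largest gradient is in the 51–58 m interval — the pycnocline.

51–58 m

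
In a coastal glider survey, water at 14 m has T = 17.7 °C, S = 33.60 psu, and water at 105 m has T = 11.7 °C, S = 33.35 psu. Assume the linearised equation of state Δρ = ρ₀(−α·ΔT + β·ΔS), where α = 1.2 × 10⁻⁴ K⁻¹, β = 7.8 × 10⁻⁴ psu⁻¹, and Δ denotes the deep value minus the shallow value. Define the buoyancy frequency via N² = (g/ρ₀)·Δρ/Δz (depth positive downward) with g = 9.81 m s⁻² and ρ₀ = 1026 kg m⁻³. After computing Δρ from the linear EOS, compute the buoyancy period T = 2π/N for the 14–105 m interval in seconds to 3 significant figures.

835 s

ΔT = -6.0 K, ΔS = -0.25 psu (deep − shallow).
Δρ/ρ₀ = −αΔT + βΔS = 7.20 × 10⁻⁴ − 1.95 × 10⁻⁴ = 5.25 × 10⁻⁴, so Δρ ≈ 0.5387 kg m⁻³.
N² = (g/ρ₀)·Δρ/Δz = g·(Δρ/ρ₀)/Δz = 9.81 × 5.25 × 10⁻⁴ / 91 = 5.6596 × 10⁻⁵ s⁻².
N = √(5.6596 × 10⁻⁵) = 7.5230 × 10⁻³ rad s⁻¹ → T = 2π/N = 835.20 s ≈ 835 s.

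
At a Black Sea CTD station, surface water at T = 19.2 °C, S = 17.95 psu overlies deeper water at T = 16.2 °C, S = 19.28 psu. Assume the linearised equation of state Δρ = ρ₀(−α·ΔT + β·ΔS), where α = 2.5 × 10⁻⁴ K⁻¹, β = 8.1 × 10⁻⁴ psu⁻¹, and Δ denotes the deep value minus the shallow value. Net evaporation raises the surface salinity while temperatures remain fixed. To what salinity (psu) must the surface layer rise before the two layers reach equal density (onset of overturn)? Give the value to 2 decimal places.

20.21 psu

Neutral buoyancy requires −α(T_deep − T_surf) + β(S_deep − S_surf′) = 0.
S_surf′ = S_deep − (α/β)·ΔT = 19.28 − (2.5 × 10⁻⁴/8.1 × 10⁻⁴)·(-3.0) = 20.2059 psu.
Increase required: 20.2059 − 17.95 = 2.2559 psu.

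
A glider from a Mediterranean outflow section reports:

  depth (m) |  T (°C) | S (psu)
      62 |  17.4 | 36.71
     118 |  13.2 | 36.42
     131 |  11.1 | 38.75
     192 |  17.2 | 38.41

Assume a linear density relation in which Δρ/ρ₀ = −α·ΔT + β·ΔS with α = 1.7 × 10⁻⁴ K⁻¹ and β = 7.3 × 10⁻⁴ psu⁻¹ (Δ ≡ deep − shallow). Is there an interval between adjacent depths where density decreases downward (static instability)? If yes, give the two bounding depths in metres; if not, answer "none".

Evaluate Δρ/ρ₀ = −αΔT + βΔS across each adjacent pair:
  62–118 m: −αΔT+βΔS = −(1.7 × 10⁻⁴)(-4.2)+(7.3 × 10⁻⁴)(-0.29) = 5.0 × 10⁻⁴ → stable
  118–131 m: −αΔT+βΔS = −(1.7 × 10⁻⁴)(-2.1)+(7.3 × 10⁻⁴)(+2.33) = 2.1 × 10⁻³ → stable
  131–192 m: −αΔT+βΔS = −(1.7 × 10⁻⁴)(+6.1)+(7.3 × 10⁻⁴)(-0.34) = -1.3 × 10⁻³ → UNSTABLE
The 131–192 m interval has Δρ < 0: lighter water underlies denser water.

131–192 m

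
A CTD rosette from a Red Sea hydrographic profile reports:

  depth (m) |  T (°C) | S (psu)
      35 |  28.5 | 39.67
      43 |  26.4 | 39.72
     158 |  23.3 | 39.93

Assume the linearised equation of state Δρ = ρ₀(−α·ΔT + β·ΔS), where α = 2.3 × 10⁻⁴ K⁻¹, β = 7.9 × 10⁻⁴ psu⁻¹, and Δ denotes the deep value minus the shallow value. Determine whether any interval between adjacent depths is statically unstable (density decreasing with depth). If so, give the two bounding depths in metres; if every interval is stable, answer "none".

none

Evaluate Δρ/ρ₀ = −αΔT + βΔS across each adjacent pair:
  35–43 m: −αΔT+βΔS = −(2.3 × 10⁻⁴)(-2.1)+(7.9 × 10⁻⁴)(+0.05) = 5.2 × 10⁻⁴ → stable
  43–158 m: −αΔT+βΔS = −(2.3 × 10⁻⁴)(-3.1)+(7.9 × 10⁻⁴)(+0.21) = 8.8 × 10⁻⁴ → stable
Every interval has Δρ > 0: the column is stably stratified throughout.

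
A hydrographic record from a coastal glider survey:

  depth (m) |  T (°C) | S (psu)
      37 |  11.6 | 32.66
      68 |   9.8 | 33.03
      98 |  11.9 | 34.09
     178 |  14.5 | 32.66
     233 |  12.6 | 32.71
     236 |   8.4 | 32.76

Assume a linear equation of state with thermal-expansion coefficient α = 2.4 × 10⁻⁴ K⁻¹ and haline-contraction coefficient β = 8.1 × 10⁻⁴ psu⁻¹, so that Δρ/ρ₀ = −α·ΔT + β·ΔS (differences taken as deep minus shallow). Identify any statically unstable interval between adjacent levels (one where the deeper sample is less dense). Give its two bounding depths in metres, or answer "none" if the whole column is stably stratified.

98–178 m

Evaluate Δρ/ρ₀ = −αΔT + βΔS across each adjacent pair:
  37–68 m: −αΔT+βΔS = −(2.4 × 10⁻⁴)(-1.8)+(8.1 × 10⁻⁴)(+0.37) = 7.3 × 10⁻⁴ → stable
  68–98 m: −αΔT+βΔS = −(2.4 × 10⁻⁴)(+2.1)+(8.1 × 10⁻⁴)(+1.06) = 3.5 × 10⁻⁴ → stable
  98–178 m: −αΔT+βΔS = −(2.4 × 10⁻⁴)(+2.6)+(8.1 × 10⁻⁴)(-1.43) = -1.8 × 10⁻³ → UNSTABLE
  178–233 m: −αΔT+βΔS = −(2.4 × 10⁻⁴)(-1.9)+(8.1 × 10⁻⁴)(+0.05) = 5.0 × 10⁻⁴ → stable
  233–236 m: −αΔT+βΔS = −(2.4 × 10⁻⁴)(-4.2)+(8.1 × 10⁻⁴)(+0.05) = 1.0 × 10⁻³ → stable
The 98–178 m interval has Δρ < 0: lighter water underlies denser water.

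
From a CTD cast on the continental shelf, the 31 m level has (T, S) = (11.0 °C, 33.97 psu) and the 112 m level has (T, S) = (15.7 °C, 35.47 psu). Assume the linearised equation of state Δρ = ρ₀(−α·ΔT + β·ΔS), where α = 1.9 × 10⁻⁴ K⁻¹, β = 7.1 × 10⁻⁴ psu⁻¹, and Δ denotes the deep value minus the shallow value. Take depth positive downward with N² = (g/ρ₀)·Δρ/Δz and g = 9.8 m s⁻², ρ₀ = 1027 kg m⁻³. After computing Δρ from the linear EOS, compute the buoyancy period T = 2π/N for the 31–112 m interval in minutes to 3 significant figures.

23.0 min

ΔT = +4.7 K, ΔS = +1.50 psu (deep − shallow).
Δρ/ρ₀ = −αΔT + βΔS = -8.93 × 10⁻⁴ + 1.065 × 10⁻³ = 1.72 × 10⁻⁴, so Δρ ≈ 0.1766 kg m⁻³.
N² = (g/ρ₀)·Δρ/Δz = g·(Δρ/ρ₀)/Δz = 9.8 × 1.72 × 10⁻⁴ / 81 = 2.0810 × 10⁻⁵ s⁻².
N = √(2.0810 × 10⁻⁵) = 4.5618 × 10⁻³ rad s⁻¹ → T = 2π/N = 1.3773 × 10³ s = 22.955 min ≈ 23.0 min.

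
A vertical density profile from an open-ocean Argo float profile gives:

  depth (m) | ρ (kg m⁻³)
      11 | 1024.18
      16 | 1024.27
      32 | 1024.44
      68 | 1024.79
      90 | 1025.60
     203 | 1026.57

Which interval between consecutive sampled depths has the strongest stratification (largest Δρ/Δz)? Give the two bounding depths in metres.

68–90 m

Compute the density gradient over each adjacent pair:
  11–16 m: Δρ/Δz = 0.09/5 = 0.018 kg m⁻⁴
  16–32 m: Δρ/Δz = 0.17/16 = 0.011 kg m⁻⁴
  32–68 m: Δρ/Δz = 0.35/36 = 9.7 × 10⁻³ kg m⁻⁴
  68–90 m: Δρ/Δz = 0.81/22 = 0.037 kg m⁻⁴
  90–203 m: Δρ/Δz = 0.97/113 = 8.6 × 10⁻³ kg m⁻⁴
The largest gradient is in the 68–90 m interval — the pycnocline.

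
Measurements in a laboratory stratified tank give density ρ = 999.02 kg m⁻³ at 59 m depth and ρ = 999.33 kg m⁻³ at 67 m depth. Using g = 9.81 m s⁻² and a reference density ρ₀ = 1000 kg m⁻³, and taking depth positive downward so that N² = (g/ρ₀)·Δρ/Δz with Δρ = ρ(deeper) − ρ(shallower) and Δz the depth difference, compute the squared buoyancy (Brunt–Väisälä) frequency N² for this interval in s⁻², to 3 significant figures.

3.80 × 10⁻⁴ s⁻²

Δρ = 999.33 − 999.02 = 0.31 kg m⁻³ over Δz = 67 − 59 = 8 m.
N² = (9.81/1000) × (0.31/8) = 3.8014 × 10⁻⁴ s⁻² ≈ 3.80 × 10⁻⁴ s⁻².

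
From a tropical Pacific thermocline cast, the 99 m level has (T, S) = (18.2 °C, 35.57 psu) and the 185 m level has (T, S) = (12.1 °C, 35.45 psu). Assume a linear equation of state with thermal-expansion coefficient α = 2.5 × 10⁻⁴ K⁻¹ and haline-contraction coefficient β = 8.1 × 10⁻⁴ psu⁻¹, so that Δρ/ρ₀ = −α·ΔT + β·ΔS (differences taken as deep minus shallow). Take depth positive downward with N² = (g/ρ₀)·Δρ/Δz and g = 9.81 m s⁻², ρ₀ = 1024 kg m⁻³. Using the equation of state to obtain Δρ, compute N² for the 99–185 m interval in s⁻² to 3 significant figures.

ΔT = -6.1 K, ΔS = -0.12 psu (deep − shallow).
Δρ/ρ₀ = −αΔT + βΔS = 1.525 × 10⁻³ − 9.72 × 10⁻⁵ = 1.4278 × 10⁻³, so Δρ ≈ 1.462 kg m⁻³.
N² = (g/ρ₀)·Δρ/Δz = g·(Δρ/ρ₀)/Δz = 9.81 × 1.4278 × 10⁻³ / 86 = 1.6287 × 10⁻⁴ s⁻² ≈ 1.63 × 10⁻⁴ s⁻².

1.63 × 10⁻⁴ s⁻²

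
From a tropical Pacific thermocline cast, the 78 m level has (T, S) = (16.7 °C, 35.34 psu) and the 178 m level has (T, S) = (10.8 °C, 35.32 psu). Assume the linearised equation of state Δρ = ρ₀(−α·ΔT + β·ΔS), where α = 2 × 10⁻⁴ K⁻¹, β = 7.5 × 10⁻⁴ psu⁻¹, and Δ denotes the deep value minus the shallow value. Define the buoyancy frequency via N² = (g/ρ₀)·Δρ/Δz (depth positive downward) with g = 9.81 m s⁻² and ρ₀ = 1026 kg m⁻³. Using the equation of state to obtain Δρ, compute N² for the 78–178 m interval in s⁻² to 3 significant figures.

ΔT = -5.9 K, ΔS = -0.02 psu (deep − shallow).
Δρ/ρ₀ = −αΔT + βΔS = 1.18 × 10⁻³ − 1.50 × 10⁻⁵ = 1.165 × 10⁻³, so Δρ ≈ 1.195 kg m⁻³.
N² = (g/ρ₀)·Δρ/Δz = g·(Δρ/ρ₀)/Δz = 9.81 × 1.165 × 10⁻³ / 100 = 1.1429 × 10⁻⁴ s⁻² ≈ 1.14 × 10⁻⁴ s⁻².

1.14 × 10⁻⁴ s⁻²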